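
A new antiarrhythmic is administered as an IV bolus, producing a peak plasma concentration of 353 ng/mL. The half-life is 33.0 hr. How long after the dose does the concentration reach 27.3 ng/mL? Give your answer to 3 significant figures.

k = ln 2 / 33.0 = 0.02100 hr⁻¹
C(t) = C₀ e^(−kt)  ⇒  t = ln(C₀/C) / k
t = ln(353/27.3) / 0.02100 = 2.560 / 0.02100 ≈ 122 hours

122 hours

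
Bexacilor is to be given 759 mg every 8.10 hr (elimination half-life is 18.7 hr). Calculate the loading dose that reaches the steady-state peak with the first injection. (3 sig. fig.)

2930 mg

k = ln 2 / 18.7 = 0.03707 hr⁻¹
Accumulation ratio R = 1 / (1 − e^(−kτ)) = 1 / (1 − e^(−0.03707×8.10)) = 1 / (1 − 0.7406) = 3.856
Loading dose = maintenance dose × R = 759 × 3.856 ≈ 2930 mg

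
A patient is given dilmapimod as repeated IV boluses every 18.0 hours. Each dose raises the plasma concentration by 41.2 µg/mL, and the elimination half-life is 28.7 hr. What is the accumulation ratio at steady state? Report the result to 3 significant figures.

k = ln 2 / 28.7 = 0.02415 hr⁻¹
Fraction remaining after one interval: e^(−kτ) = e^(−0.02415 × 18.0) = 0.6474
R = 1 / (1 − 0.6474) = 1 / 0.3526 ≈ 2.84

2.84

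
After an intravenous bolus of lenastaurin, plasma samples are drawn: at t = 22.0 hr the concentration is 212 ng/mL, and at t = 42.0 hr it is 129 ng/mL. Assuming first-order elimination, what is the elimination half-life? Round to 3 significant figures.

27.9 hours

k = ln(C₁/C₂) / (t₂ − t₁) = ln(212/129) / (42.0 − 22.0)
  = 0.4968 / 20.00 = 0.02484 hr⁻¹
t½ = ln 2 / k = ln 2 / 0.02484 ≈ 27.9 hours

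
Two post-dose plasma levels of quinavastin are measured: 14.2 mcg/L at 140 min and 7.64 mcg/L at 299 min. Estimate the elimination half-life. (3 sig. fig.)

178 minutes

k = ln(C₁/C₂) / (t₂ − t₁) = ln(14.2/7.64) / (299 − 140)
  = 0.6198 / 159.0 = 0.003898 min⁻¹
t½ = ln 2 / k = ln 2 / 0.003898 ≈ 178 minutes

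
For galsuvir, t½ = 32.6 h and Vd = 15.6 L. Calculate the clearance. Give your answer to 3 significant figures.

0.332 L/h

k = ln 2 / t½ = ln 2 / 32.6 = 0.02126 h⁻¹
CL = k · V = 0.02126 × 15.6 ≈ 0.332 L/h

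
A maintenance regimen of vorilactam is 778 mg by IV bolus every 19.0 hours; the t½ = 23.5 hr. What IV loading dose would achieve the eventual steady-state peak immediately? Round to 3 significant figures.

k = ln 2 / 23.5 = 0.02950 hr⁻¹
Accumulation ratio R = 1 / (1 − e^(−kτ)) = 1 / (1 − e^(−0.02950×19.0)) = 1 / (1 − 0.5710) = 2.331
Loading dose = maintenance dose × R = 778 × 2.331 ≈ 1810 mg

1810 mg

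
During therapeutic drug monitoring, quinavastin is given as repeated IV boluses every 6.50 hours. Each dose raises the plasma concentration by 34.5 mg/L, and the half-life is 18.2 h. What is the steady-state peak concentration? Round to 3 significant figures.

k = ln 2 / 18.2 = 0.03809 h⁻¹
Fraction remaining after one interval: e^(−kτ) = e^(−0.03809 × 6.50) = 0.7807
R = 1 / (1 − 0.7807) = 4.560
Css,max = 34.5 × 4.560 ≈ 157 mg/L

157 mg/L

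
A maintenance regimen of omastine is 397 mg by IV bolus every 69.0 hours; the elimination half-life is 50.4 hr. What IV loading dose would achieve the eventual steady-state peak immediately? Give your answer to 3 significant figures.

k = ln 2 / 50.4 = 0.01375 hr⁻¹
Accumulation ratio R = 1 / (1 − e^(−kτ)) = 1 / (1 − e^(−0.01375×69.0)) = 1 / (1 − 0.3871) = 1.632
Loading dose = maintenance dose × R = 397 × 1.632 ≈ 648 mg

648 mg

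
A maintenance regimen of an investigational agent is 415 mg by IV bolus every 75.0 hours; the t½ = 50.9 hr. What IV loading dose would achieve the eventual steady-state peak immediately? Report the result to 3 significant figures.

649 mg

k = ln 2 / 50.9 = 0.01362 hr⁻¹
Accumulation ratio R = 1 / (1 − e^(−kτ)) = 1 / (1 − e^(−0.01362×75.0)) = 1 / (1 − 0.3601) = 1.563
Loading dose = maintenance dose × R = 415 × 1.563 ≈ 649 mg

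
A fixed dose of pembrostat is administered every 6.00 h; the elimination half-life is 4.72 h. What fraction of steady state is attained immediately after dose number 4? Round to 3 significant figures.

0.971

k = ln 2 / 4.72 = 0.1469 h⁻¹
f_n = 1 − e^(−nkτ) = 1 − e^(−4 × 0.1469 × 6.00) = 1 − e^(−3.524) = 1 − 0.02947 ≈ 0.971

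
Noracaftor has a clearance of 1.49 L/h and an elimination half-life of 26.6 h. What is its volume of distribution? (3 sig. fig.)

k = ln 2 / t½ = ln 2 / 26.6 = 0.02606 h⁻¹
V = CL / k = 1.49 / 0.02606 ≈ 57.2 L

57.2 L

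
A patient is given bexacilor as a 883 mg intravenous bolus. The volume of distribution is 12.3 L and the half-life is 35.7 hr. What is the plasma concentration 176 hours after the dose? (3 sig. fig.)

2.35 mg/L

C₀ = dose / V = 883 / 12.3 = 71.79 mg/L
k = ln 2 / 35.7 = 0.01942 hr⁻¹
C(t) = C₀ e^(−kt) = 71.79 × e^(−0.01942 × 176) = 71.79 × e^(−3.417) = 71.79 × 0.03280 ≈ 2.35 mg/L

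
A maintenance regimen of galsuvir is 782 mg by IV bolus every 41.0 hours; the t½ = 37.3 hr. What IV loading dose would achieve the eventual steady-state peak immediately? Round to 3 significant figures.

k = ln 2 / 37.3 = 0.01858 hr⁻¹
Accumulation ratio R = 1 / (1 − e^(−kτ)) = 1 / (1 − e^(−0.01858×41.0)) = 1 / (1 − 0.4668) = 1.875
Loading dose = maintenance dose × R = 782 × 1.875 ≈ 1470 mg

1470 mg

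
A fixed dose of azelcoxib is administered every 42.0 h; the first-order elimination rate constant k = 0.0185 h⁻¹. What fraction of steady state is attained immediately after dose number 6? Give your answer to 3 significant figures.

f_n = 1 − e^(−nkτ) = 1 − e^(−6 × 0.01850 × 42.0) = 1 − e^(−4.662) = 1 − 0.009448 ≈ 0.991

0.991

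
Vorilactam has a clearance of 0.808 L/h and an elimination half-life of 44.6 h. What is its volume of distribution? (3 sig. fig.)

52.0 L

k = ln 2 / t½ = ln 2 / 44.6 = 0.01554 h⁻¹
V = CL / k = 0.808 / 0.01554 ≈ 52.0 L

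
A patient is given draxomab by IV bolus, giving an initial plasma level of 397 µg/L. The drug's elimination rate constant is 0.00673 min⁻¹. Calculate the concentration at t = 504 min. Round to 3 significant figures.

13.4 µg/L

C(t) = C₀ e^(−kt) = 397 × e^(−0.006730 × 504) = 397 × e^(−3.392) = 397 × 0.03364 ≈ 13.4 µg/L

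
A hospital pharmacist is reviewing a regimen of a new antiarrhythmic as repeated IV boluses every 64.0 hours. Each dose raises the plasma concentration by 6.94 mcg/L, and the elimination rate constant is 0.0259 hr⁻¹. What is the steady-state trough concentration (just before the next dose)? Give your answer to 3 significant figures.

Fraction remaining after one interval: e^(−kτ) = e^(−0.02590 × 64.0) = 0.1906
R = 1 / (1 − 0.1906) = 1.235
Css,max = 6.94 × 1.235 = 8.574 mcg/L
Css,min = Css,max × e^(−kτ) = 8.574 × 0.1906 ≈ 1.63 mcg/L

1.63 mcg/L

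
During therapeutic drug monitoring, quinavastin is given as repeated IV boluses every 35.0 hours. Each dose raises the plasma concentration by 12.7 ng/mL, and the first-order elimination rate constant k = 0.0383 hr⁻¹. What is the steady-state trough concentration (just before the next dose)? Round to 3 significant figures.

Fraction remaining after one interval: e^(−kτ) = e^(−0.03830 × 35.0) = 0.2617
R = 1 / (1 − 0.2617) = 1.354
Css,max = 12.7 × 1.354 = 17.20 ng/mL
Css,min = Css,max × e^(−kτ) = 17.20 × 0.2617 ≈ 4.50 ng/mL

4.50 ng/mL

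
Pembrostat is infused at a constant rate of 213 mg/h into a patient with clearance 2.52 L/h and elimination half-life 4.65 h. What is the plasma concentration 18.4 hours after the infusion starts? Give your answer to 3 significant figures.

79.1 µg/mL

Css = rate / CL = 213 / 2.52 = 84.52 µg/mL
k = ln 2 / 4.65 = 0.1491 h⁻¹
C(t) = Css (1 − e^(−kt)) = 84.52 × (1 − e^(−2.743)) = 84.52 × 0.9356 ≈ 79.1 µg/mL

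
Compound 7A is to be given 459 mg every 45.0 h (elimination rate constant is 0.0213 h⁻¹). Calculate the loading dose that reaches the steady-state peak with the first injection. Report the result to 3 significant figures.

744 mg

Accumulation ratio R = 1 / (1 − e^(−kτ)) = 1 / (1 − e^(−0.02130×45.0)) = 1 / (1 − 0.3835) = 1.622
Loading dose = maintenance dose × R = 459 × 1.622 ≈ 744 mg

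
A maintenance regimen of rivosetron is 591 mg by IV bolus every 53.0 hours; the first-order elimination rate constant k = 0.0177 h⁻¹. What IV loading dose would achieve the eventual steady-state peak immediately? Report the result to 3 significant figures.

Accumulation ratio R = 1 / (1 − e^(−kτ)) = 1 / (1 − e^(−0.01770×53.0)) = 1 / (1 − 0.3914) = 1.643
Loading dose = maintenance dose × R = 591 × 1.643 ≈ 971 mg

971 mg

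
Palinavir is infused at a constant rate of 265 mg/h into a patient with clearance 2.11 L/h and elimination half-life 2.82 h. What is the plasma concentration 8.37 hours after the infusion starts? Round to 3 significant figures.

Css = rate / CL = 265 / 2.11 = 125.6 µg/mL
k = ln 2 / 2.82 = 0.2458 h⁻¹
C(t) = Css (1 − e^(−kt)) = 125.6 × (1 − e^(−2.057)) = 125.6 × 0.8722 ≈ 110 µg/mL

110 µg/mL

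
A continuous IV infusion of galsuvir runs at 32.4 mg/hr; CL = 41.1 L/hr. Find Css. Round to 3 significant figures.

Css = infusion rate / CL = 32.4 / 41.1 ≈ 0.788 mg/L

0.788 mg/L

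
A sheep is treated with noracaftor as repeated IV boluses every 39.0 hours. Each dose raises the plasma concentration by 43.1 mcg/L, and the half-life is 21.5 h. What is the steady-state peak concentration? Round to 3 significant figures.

k = ln 2 / 21.5 = 0.03224 h⁻¹
Fraction remaining after one interval: e^(−kτ) = e^(−0.03224 × 39.0) = 0.2844
R = 1 / (1 − 0.2844) = 1.397
Css,max = 43.1 × 1.397 ≈ 60.2 mcg/L

60.2 mcg/L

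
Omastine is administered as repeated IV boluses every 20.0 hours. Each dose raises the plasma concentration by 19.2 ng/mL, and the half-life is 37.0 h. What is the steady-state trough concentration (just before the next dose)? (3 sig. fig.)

42.2 ng/mL

k = ln 2 / 37.0 = 0.01873 h⁻¹
Fraction remaining after one interval: e^(−kτ) = e^(−0.01873 × 20.0) = 0.6875
R = 1 / (1 − 0.6875) = 3.200
Css,max = 19.2 × 3.200 = 61.44 ng/mL
Css,min = Css,max × e^(−kτ) = 61.44 × 0.6875 ≈ 42.2 ng/mL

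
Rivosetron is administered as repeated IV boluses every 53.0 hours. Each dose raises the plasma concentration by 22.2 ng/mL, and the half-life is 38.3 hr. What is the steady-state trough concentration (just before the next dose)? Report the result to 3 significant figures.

k = ln 2 / 38.3 = 0.01810 hr⁻¹
Fraction remaining after one interval: e^(−kτ) = e^(−0.01810 × 53.0) = 0.3832
R = 1 / (1 − 0.3832) = 1.621
Css,max = 22.2 × 1.621 = 35.99 ng/mL
Css,min = Css,max × e^(−kτ) = 35.99 × 0.3832 ≈ 13.8 ng/mL

13.8 ng/mL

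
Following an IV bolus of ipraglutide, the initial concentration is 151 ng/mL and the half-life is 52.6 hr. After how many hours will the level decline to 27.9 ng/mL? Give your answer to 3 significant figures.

k = ln 2 / 52.6 = 0.01318 hr⁻¹
C(t) = C₀ e^(−kt)  ⇒  t = ln(C₀/C) / k
t = ln(151/27.9) / 0.01318 = 1.689 / 0.01318 ≈ 128 hours

128 hours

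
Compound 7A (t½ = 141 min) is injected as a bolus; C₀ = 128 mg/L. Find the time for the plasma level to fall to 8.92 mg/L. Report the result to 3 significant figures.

542 minutes

k = ln 2 / 141 = 0.004916 min⁻¹
C(t) = C₀ e^(−kt)  ⇒  t = ln(C₀/C) / k
t = ln(128/8.92) / 0.004916 = 2.664 / 0.004916 ≈ 542 minutes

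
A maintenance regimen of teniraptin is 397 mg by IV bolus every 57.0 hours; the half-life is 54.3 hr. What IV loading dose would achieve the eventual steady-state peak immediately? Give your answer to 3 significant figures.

k = ln 2 / 54.3 = 0.01277 hr⁻¹
Accumulation ratio R = 1 / (1 − e^(−kτ)) = 1 / (1 − e^(−0.01277×57.0)) = 1 / (1 − 0.4831) = 1.934
Loading dose = maintenance dose × R = 397 × 1.934 ≈ 768 mg

768 mg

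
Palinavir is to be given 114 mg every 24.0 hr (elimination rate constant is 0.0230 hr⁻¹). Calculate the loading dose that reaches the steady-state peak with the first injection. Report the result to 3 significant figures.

Accumulation ratio R = 1 / (1 − e^(−kτ)) = 1 / (1 − e^(−0.02300×24.0)) = 1 / (1 − 0.5758) = 2.357
Loading dose = maintenance dose × R = 114 × 2.357 ≈ 269 mg

269 mg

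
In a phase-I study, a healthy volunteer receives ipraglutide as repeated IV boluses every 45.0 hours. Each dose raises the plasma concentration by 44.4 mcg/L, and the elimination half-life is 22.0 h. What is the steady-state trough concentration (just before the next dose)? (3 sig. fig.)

k = ln 2 / 22.0 = 0.03151 h⁻¹
Fraction remaining after one interval: e^(−kτ) = e^(−0.03151 × 45.0) = 0.2422
R = 1 / (1 − 0.2422) = 1.320
Css,max = 44.4 × 1.320 = 58.59 mcg/L
Css,min = Css,max × e^(−kτ) = 58.59 × 0.2422 ≈ 14.2 mcg/L

14.2 mcg/L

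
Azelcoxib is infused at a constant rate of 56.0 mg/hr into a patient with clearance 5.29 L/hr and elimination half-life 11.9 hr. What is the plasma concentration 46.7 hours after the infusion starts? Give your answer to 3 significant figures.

9.89 µg/mL

Css = rate / CL = 56.0 / 5.29 = 10.59 µg/mL
k = ln 2 / 11.9 = 0.05825 hr⁻¹
C(t) = Css (1 − e^(−kt)) = 10.59 × (1 − e^(−2.720)) = 10.59 × 0.9341 ≈ 9.89 µg/mL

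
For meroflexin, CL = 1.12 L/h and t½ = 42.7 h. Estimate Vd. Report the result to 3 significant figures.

69.0 L

k = ln 2 / t½ = ln 2 / 42.7 = 0.01623 h⁻¹
V = CL / k = 1.12 / 0.01623 ≈ 69.0 L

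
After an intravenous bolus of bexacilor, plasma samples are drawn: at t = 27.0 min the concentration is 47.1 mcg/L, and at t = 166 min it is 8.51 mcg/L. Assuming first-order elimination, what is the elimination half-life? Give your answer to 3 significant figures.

k = ln(C₁/C₂) / (t₂ − t₁) = ln(47.1/8.51) / (166 − 27.0)
  = 1.711 / 139.0 = 0.01231 min⁻¹
t½ = ln 2 / k = ln 2 / 0.01231 ≈ 56.3 minutes

56.3 minutes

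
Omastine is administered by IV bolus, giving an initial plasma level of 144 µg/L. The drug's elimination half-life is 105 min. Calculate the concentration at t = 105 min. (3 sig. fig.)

k = ln 2 / 105 = 0.006601 min⁻¹
105 min is 1.000 half-lives, so C = 144 × (1/2)^1.000 = 144 × 0.5000 ≈ 72.0 µg/L

72.0 µg/L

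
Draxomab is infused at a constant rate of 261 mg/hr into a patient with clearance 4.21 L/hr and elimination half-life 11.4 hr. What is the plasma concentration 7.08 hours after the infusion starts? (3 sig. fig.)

21.7 mg/L

Css = rate / CL = 261 / 4.21 = 62.00 mg/L
k = ln 2 / 11.4 = 0.06080 hr⁻¹
C(t) = Css (1 − e^(−kt)) = 62.00 × (1 − e^(−0.4305)) = 62.00 × 0.3498 ≈ 21.7 mg/L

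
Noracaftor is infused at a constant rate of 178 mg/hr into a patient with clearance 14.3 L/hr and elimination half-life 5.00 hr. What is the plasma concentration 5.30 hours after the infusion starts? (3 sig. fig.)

6.48 mg/L

Css = rate / CL = 178 / 14.3 = 12.45 mg/L
k = ln 2 / 5.00 = 0.1386 hr⁻¹
C(t) = Css (1 − e^(−kt)) = 12.45 × (1 − e^(−0.7347)) = 12.45 × 0.5204 ≈ 6.48 mg/L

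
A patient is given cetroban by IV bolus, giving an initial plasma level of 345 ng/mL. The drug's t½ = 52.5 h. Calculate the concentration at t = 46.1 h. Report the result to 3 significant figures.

188 ng/mL

k = ln 2 / 52.5 = 0.01320 h⁻¹
46.1 h is 0.8781 half-lives, so C = 345 × (1/2)^0.8781 = 345 × 0.5441 ≈ 188 ng/mL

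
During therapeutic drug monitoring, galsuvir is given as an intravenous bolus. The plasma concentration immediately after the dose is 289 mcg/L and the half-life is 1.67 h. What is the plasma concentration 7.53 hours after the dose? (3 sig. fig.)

k = ln 2 / 1.67 = 0.4151 h⁻¹
7.53 h is 4.509 half-lives, so C = 289 × (1/2)^4.509 = 289 × 0.04392 ≈ 12.7 mcg/L

12.7 mcg/L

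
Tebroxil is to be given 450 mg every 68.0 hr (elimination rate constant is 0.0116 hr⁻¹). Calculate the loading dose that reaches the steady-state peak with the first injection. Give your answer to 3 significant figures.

Accumulation ratio R = 1 / (1 − e^(−kτ)) = 1 / (1 − e^(−0.01160×68.0)) = 1 / (1 − 0.4544) = 1.833
Loading dose = maintenance dose × R = 450 × 1.833 ≈ 825 mg

825 mg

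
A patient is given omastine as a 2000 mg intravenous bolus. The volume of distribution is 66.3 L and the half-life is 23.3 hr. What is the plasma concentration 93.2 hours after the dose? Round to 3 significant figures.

1.89 µg/mL

C₀ = dose / V = 2000 / 66.3 = 30.17 µg/mL
k = ln 2 / 23.3 = 0.02975 hr⁻¹
C(t) = C₀ e^(−kt) = 30.17 × e^(−0.02975 × 93.2) = 30.17 × e^(−2.773) = 30.17 × 0.06250 ≈ 1.89 µg/mL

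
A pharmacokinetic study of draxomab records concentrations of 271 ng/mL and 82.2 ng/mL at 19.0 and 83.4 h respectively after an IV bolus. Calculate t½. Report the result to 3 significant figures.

k = ln(C₁/C₂) / (t₂ − t₁) = ln(271/82.2) / (83.4 − 19.0)
  = 1.193 / 64.40 = 0.01852 h⁻¹
t½ = ln 2 / k = ln 2 / 0.01852 ≈ 37.4 hours

37.4 hours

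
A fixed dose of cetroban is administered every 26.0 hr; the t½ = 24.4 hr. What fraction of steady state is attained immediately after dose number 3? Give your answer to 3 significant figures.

0.891

k = ln 2 / 24.4 = 0.02841 hr⁻¹
f_n = 1 − e^(−nkτ) = 1 − e^(−3 × 0.02841 × 26.0) = 1 − e^(−2.216) = 1 − 0.1091 ≈ 0.891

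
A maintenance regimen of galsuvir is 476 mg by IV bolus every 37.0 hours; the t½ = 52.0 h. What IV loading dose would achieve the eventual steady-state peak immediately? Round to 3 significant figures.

1220 mg

k = ln 2 / 52.0 = 0.01333 h⁻¹
Accumulation ratio R = 1 / (1 − e^(−kτ)) = 1 / (1 − e^(−0.01333×37.0)) = 1 / (1 − 0.6107) = 2.569
Loading dose = maintenance dose × R = 476 × 2.569 ≈ 1220 mg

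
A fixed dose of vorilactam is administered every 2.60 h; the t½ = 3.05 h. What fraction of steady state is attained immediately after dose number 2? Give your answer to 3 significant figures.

k = ln 2 / 3.05 = 0.2273 h⁻¹
f_n = 1 − e^(−nkτ) = 1 − e^(−2 × 0.2273 × 2.60) = 1 − e^(−1.182) = 1 − 0.3067 ≈ 0.693

0.693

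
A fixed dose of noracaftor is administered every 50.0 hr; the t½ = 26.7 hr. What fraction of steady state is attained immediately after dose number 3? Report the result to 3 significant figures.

0.980

k = ln 2 / 26.7 = 0.02596 hr⁻¹
f_n = 1 − e^(−nkτ) = 1 − e^(−3 × 0.02596 × 50.0) = 1 − e^(−3.894) = 1 − 0.02036 ≈ 0.980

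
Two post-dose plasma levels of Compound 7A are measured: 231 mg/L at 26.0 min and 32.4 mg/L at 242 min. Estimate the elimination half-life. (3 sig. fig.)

k = ln(C₁/C₂) / (t₂ − t₁) = ln(231/32.4) / (242 − 26.0)
  = 1.964 / 216.0 = 0.009094 min⁻¹
t½ = ln 2 / k = ln 2 / 0.009094 ≈ 76.2 minutes

76.2 minutes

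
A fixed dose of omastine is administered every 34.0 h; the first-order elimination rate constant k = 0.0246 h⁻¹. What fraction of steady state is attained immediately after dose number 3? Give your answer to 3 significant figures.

f_n = 1 − e^(−nkτ) = 1 − e^(−3 × 0.02460 × 34.0) = 1 − e^(−2.509) = 1 − 0.08133 ≈ 0.919

0.919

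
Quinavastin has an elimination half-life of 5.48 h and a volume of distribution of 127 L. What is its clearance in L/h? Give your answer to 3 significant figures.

k = ln 2 / t½ = ln 2 / 5.48 = 0.1265 h⁻¹
CL = k · V = 0.1265 × 127 ≈ 16.1 L/h

16.1 L/h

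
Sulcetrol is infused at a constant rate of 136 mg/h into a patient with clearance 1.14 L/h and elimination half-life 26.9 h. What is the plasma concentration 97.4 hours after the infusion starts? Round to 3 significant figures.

110 µg/mL

Css = rate / CL = 136 / 1.14 = 119.3 µg/mL
k = ln 2 / 26.9 = 0.02577 h⁻¹
C(t) = Css (1 − e^(−kt)) = 119.3 × (1 − e^(−2.510)) = 119.3 × 0.9187 ≈ 110 µg/mL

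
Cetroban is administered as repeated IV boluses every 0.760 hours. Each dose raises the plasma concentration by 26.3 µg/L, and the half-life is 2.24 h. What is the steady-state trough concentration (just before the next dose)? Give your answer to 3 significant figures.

99.2 µg/L

k = ln 2 / 2.24 = 0.3094 h⁻¹
Fraction remaining after one interval: e^(−kτ) = e^(−0.3094 × 0.760) = 0.7904
R = 1 / (1 − 0.7904) = 4.772
Css,max = 26.3 × 4.772 = 125.5 µg/L
Css,min = Css,max × e^(−kτ) = 125.5 × 0.7904 ≈ 99.2 µg/L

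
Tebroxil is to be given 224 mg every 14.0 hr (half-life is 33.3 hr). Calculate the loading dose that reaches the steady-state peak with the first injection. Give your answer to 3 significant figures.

886 mg

k = ln 2 / 33.3 = 0.02082 hr⁻¹
Accumulation ratio R = 1 / (1 − e^(−kτ)) = 1 / (1 − e^(−0.02082×14.0)) = 1 / (1 − 0.7472) = 3.956
Loading dose = maintenance dose × R = 224 × 3.956 ≈ 886 mg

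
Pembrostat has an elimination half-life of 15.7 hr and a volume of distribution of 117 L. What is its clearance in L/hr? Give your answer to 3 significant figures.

5.17 L/hr

k = ln 2 / t½ = ln 2 / 15.7 = 0.04415 hr⁻¹
CL = k · V = 0.04415 × 117 ≈ 5.17 L/hr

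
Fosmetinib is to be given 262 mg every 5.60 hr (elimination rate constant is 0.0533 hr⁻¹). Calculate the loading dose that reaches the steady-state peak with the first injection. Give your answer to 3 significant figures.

1020 mg

Accumulation ratio R = 1 / (1 − e^(−kτ)) = 1 / (1 − e^(−0.05330×5.60)) = 1 / (1 − 0.7419) = 3.875
Loading dose = maintenance dose × R = 262 × 3.875 ≈ 1020 mg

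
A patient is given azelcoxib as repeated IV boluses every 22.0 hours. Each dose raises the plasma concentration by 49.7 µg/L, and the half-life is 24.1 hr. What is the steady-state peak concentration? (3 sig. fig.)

k = ln 2 / 24.1 = 0.02876 hr⁻¹
Fraction remaining after one interval: e^(−kτ) = e^(−0.02876 × 22.0) = 0.5311
R = 1 / (1 − 0.5311) = 2.133
Css,max = 49.7 × 2.133 ≈ 106 µg/L

106 µg/L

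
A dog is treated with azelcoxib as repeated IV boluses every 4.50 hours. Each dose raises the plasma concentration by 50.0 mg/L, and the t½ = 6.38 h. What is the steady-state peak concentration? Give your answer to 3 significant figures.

129 mg/L

k = ln 2 / 6.38 = 0.1086 h⁻¹
Fraction remaining after one interval: e^(−kτ) = e^(−0.1086 × 4.50) = 0.6133
R = 1 / (1 − 0.6133) = 2.586
Css,max = 50.0 × 2.586 ≈ 129 mg/L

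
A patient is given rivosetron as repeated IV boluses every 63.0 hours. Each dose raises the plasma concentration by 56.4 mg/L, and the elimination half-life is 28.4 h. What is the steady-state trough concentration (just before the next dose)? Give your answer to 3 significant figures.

k = ln 2 / 28.4 = 0.02441 h⁻¹
Fraction remaining after one interval: e^(−kτ) = e^(−0.02441 × 63.0) = 0.2149
R = 1 / (1 − 0.2149) = 1.274
Css,max = 56.4 × 1.274 = 71.84 mg/L
Css,min = Css,max × e^(−kτ) = 71.84 × 0.2149 ≈ 15.4 mg/L

15.4 mg/L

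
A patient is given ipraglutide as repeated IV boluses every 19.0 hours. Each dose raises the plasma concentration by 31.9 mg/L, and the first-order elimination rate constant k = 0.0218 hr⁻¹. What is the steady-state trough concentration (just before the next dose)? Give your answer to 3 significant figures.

62.2 mg/L

Fraction remaining after one interval: e^(−kτ) = e^(−0.02180 × 19.0) = 0.6609
R = 1 / (1 − 0.6609) = 2.949
Css,max = 31.9 × 2.949 = 94.06 mg/L
Css,min = Css,max × e^(−kτ) = 94.06 × 0.6609 ≈ 62.2 mg/L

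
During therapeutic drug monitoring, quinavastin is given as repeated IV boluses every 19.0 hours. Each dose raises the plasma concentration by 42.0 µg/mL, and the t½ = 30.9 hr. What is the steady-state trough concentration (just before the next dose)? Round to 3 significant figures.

79.0 µg/mL

k = ln 2 / 30.9 = 0.02243 hr⁻¹
Fraction remaining after one interval: e^(−kτ) = e^(−0.02243 × 19.0) = 0.6530
R = 1 / (1 − 0.6530) = 2.882
Css,max = 42.0 × 2.882 = 121.0 µg/mL
Css,min = Css,max × e^(−kτ) = 121.0 × 0.6530 ≈ 79.0 µg/mL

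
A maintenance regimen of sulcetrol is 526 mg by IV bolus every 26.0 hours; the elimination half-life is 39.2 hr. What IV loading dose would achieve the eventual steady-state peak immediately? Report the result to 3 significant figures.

1430 mg

k = ln 2 / 39.2 = 0.01768 hr⁻¹
Accumulation ratio R = 1 / (1 − e^(−kτ)) = 1 / (1 − e^(−0.01768×26.0)) = 1 / (1 − 0.6314) = 2.713
Loading dose = maintenance dose × R = 526 × 2.713 ≈ 1430 mg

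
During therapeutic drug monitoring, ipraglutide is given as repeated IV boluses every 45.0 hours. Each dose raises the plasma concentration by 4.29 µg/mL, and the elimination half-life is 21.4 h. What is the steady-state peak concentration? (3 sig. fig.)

5.59 µg/mL

k = ln 2 / 21.4 = 0.03239 h⁻¹
Fraction remaining after one interval: e^(−kτ) = e^(−0.03239 × 45.0) = 0.2328
R = 1 / (1 − 0.2328) = 1.303
Css,max = 4.29 × 1.303 ≈ 5.59 µg/mL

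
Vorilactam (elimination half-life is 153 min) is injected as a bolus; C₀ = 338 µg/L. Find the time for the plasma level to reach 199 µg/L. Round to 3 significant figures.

117 minutes

k = ln 2 / 153 = 0.004530 min⁻¹
C(t) = C₀ e^(−kt)  ⇒  t = ln(C₀/C) / k
t = ln(338/199) / 0.004530 = 0.5297 / 0.004530 ≈ 117 minutes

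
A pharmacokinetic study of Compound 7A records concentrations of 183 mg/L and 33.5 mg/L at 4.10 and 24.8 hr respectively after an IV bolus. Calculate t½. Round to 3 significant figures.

8.45 hours

k = ln(C₁/C₂) / (t₂ − t₁) = ln(183/33.5) / (24.8 − 4.10)
  = 1.698 / 20.70 = 0.08203 hr⁻¹
t½ = ln 2 / k = ln 2 / 0.08203 ≈ 8.45 hours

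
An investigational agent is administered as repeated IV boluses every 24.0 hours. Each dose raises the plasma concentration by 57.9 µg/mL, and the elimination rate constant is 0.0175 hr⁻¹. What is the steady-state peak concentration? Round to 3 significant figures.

Fraction remaining after one interval: e^(−kτ) = e^(−0.01750 × 24.0) = 0.6570
R = 1 / (1 − 0.6570) = 2.916
Css,max = 57.9 × 2.916 ≈ 169 µg/mL

169 µg/mL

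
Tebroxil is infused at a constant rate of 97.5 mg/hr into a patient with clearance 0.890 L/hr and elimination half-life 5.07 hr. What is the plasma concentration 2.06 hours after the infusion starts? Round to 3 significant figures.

Css = rate / CL = 97.5 / 0.890 = 109.6 µg/mL
k = ln 2 / 5.07 = 0.1367 hr⁻¹
C(t) = Css (1 − e^(−kt)) = 109.6 × (1 − e^(−0.2816)) = 109.6 × 0.2455 ≈ 26.9 µg/mL

26.9 µg/mL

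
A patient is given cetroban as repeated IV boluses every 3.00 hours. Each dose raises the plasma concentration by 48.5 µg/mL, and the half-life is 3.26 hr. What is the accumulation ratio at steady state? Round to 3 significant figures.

2.12

k = ln 2 / 3.26 = 0.2126 hr⁻¹
Fraction remaining after one interval: e^(−kτ) = e^(−0.2126 × 3.00) = 0.5284
R = 1 / (1 − 0.5284) = 1 / 0.4716 ≈ 2.12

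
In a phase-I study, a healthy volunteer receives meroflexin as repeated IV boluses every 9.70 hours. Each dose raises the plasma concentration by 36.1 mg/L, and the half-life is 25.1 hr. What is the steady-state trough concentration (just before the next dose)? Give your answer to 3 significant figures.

118 mg/L

k = ln 2 / 25.1 = 0.02762 hr⁻¹
Fraction remaining after one interval: e^(−kτ) = e^(−0.02762 × 9.70) = 0.7650
R = 1 / (1 − 0.7650) = 4.255
Css,max = 36.1 × 4.255 = 153.6 mg/L
Css,min = Css,max × e^(−kτ) = 153.6 × 0.7650 ≈ 118 mg/L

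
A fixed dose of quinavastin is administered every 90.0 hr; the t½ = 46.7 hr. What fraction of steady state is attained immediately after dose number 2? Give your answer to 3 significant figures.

k = ln 2 / 46.7 = 0.01484 hr⁻¹
f_n = 1 − e^(−nkτ) = 1 − e^(−2 × 0.01484 × 90.0) = 1 − e^(−2.672) = 1 − 0.06914 ≈ 0.931

0.931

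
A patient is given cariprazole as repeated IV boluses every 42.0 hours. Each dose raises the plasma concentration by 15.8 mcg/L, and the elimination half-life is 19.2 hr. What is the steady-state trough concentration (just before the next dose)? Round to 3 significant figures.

k = ln 2 / 19.2 = 0.03610 hr⁻¹
Fraction remaining after one interval: e^(−kτ) = e^(−0.03610 × 42.0) = 0.2195
R = 1 / (1 − 0.2195) = 1.281
Css,max = 15.8 × 1.281 = 20.24 mcg/L
Css,min = Css,max × e^(−kτ) = 20.24 × 0.2195 ≈ 4.44 mcg/L

4.44 mcg/L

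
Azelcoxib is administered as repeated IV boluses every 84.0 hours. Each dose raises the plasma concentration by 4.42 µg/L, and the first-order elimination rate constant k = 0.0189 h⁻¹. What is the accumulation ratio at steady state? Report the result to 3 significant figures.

1.26

Fraction remaining after one interval: e^(−kτ) = e^(−0.01890 × 84.0) = 0.2044
R = 1 / (1 − 0.2044) = 1 / 0.7956 ≈ 1.26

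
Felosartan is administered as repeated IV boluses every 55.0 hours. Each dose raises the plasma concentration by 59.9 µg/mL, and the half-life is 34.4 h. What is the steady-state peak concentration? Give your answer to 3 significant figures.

89.4 µg/mL

k = ln 2 / 34.4 = 0.02015 h⁻¹
Fraction remaining after one interval: e^(−kτ) = e^(−0.02015 × 55.0) = 0.3301
R = 1 / (1 − 0.3301) = 1.493
Css,max = 59.9 × 1.493 ≈ 89.4 µg/mL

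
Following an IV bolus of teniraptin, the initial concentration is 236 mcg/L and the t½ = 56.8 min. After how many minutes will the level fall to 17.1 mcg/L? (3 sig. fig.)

k = ln 2 / 56.8 = 0.01220 min⁻¹
C(t) = C₀ e^(−kt)  ⇒  t = ln(C₀/C) / k
t = ln(236/17.1) / 0.01220 = 2.625 / 0.01220 ≈ 215 minutes

215 minutes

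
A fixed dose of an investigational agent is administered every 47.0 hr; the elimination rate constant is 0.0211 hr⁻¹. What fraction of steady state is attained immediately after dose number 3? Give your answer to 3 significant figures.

f_n = 1 − e^(−nkτ) = 1 − e^(−3 × 0.02110 × 47.0) = 1 − e^(−2.975) = 1 − 0.05104 ≈ 0.949

0.949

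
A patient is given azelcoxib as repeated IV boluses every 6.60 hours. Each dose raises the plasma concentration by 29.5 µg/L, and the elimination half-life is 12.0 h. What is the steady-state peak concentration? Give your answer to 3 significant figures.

93.1 µg/L

k = ln 2 / 12.0 = 0.05776 h⁻¹
Fraction remaining after one interval: e^(−kτ) = e^(−0.05776 × 6.60) = 0.6830
R = 1 / (1 − 0.6830) = 3.155
Css,max = 29.5 × 3.155 ≈ 93.1 µg/L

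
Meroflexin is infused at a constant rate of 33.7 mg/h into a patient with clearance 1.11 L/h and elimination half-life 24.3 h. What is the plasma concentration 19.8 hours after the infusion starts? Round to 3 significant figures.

13.1 mg/L

Css = rate / CL = 33.7 / 1.11 = 30.36 mg/L
k = ln 2 / 24.3 = 0.02852 h⁻¹
C(t) = Css (1 − e^(−kt)) = 30.36 × (1 − e^(−0.5648)) = 30.36 × 0.4315 ≈ 13.1 mg/L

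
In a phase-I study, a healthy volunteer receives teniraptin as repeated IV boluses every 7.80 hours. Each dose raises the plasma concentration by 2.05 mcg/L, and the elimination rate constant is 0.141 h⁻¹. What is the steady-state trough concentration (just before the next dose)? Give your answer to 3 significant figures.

Fraction remaining after one interval: e^(−kτ) = e^(−0.1410 × 7.80) = 0.3329
R = 1 / (1 − 0.3329) = 1.499
Css,max = 2.05 × 1.499 = 3.073 mcg/L
Css,min = Css,max × e^(−kτ) = 3.073 × 0.3329 ≈ 1.02 mcg/L

1.02 mcg/L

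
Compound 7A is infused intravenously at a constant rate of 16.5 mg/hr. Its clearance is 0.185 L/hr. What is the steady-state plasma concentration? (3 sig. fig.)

Css = infusion rate / CL = 16.5 / 0.185 ≈ 89.2 mg/L

89.2 mg/L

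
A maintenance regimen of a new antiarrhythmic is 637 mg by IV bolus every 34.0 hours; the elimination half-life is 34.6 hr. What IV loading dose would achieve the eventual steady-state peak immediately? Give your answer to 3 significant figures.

k = ln 2 / 34.6 = 0.02003 hr⁻¹
Accumulation ratio R = 1 / (1 − e^(−kτ)) = 1 / (1 − e^(−0.02003×34.0)) = 1 / (1 − 0.5060) = 2.024
Loading dose = maintenance dose × R = 637 × 2.024 ≈ 1290 mg

1290 mg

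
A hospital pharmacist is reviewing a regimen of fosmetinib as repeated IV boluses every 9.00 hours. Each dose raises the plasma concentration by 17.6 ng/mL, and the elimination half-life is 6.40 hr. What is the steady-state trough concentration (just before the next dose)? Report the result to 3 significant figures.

10.7 ng/mL

k = ln 2 / 6.40 = 0.1083 hr⁻¹
Fraction remaining after one interval: e^(−kτ) = e^(−0.1083 × 9.00) = 0.3773
R = 1 / (1 − 0.3773) = 1.606
Css,max = 17.6 × 1.606 = 28.26 ng/mL
Css,min = Css,max × e^(−kτ) = 28.26 × 0.3773 ≈ 10.7 ng/mL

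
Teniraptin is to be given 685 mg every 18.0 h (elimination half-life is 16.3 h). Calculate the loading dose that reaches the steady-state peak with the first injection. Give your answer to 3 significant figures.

k = ln 2 / 16.3 = 0.04252 h⁻¹
Accumulation ratio R = 1 / (1 − e^(−kτ)) = 1 / (1 − e^(−0.04252×18.0)) = 1 / (1 − 0.4651) = 1.870
Loading dose = maintenance dose × R = 685 × 1.870 ≈ 1280 mg

1280 mg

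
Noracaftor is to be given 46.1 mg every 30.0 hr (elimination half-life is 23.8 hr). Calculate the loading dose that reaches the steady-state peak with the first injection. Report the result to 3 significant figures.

79.1 mg

k = ln 2 / 23.8 = 0.02912 hr⁻¹
Accumulation ratio R = 1 / (1 − e^(−kτ)) = 1 / (1 − e^(−0.02912×30.0)) = 1 / (1 − 0.4174) = 1.716
Loading dose = maintenance dose × R = 46.1 × 1.716 ≈ 79.1 mg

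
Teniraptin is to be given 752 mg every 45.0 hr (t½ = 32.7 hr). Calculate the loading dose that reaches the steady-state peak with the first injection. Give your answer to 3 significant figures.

1220 mg

k = ln 2 / 32.7 = 0.02120 hr⁻¹
Accumulation ratio R = 1 / (1 − e^(−kτ)) = 1 / (1 − e^(−0.02120×45.0)) = 1 / (1 − 0.3852) = 1.627
Loading dose = maintenance dose × R = 752 × 1.627 ≈ 1220 mg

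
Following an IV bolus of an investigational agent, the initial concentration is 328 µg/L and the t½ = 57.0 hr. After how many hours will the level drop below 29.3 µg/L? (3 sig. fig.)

k = ln 2 / 57.0 = 0.01216 hr⁻¹
C(t) = C₀ e^(−kt)  ⇒  t = ln(C₀/C) / k
t = ln(328/29.3) / 0.01216 = 2.415 / 0.01216 ≈ 199 hours

199 hours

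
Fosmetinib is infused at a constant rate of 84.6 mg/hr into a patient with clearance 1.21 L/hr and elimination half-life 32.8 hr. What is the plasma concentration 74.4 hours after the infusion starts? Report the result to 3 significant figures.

Css = rate / CL = 84.6 / 1.21 = 69.92 mg/L
k = ln 2 / 32.8 = 0.02113 hr⁻¹
C(t) = Css (1 − e^(−kt)) = 69.92 × (1 − e^(−1.572)) = 69.92 × 0.7924 ≈ 55.4 mg/L

55.4 mg/L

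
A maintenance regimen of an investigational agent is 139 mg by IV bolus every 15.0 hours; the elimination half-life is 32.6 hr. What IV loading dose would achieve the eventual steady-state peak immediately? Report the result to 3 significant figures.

k = ln 2 / 32.6 = 0.02126 hr⁻¹
Accumulation ratio R = 1 / (1 − e^(−kτ)) = 1 / (1 − e^(−0.02126×15.0)) = 1 / (1 − 0.7269) = 3.662
Loading dose = maintenance dose × R = 139 × 3.662 ≈ 509 mg

509 mg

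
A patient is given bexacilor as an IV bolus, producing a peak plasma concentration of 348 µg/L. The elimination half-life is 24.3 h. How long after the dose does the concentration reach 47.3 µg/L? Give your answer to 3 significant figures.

k = ln 2 / 24.3 = 0.02852 h⁻¹
C(t) = C₀ e^(−kt)  ⇒  t = ln(C₀/C) / k
t = ln(348/47.3) / 0.02852 = 1.996 / 0.02852 ≈ 70.0 hours

70.0 hours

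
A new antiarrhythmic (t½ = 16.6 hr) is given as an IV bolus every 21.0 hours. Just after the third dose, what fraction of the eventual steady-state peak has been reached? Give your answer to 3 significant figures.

k = ln 2 / 16.6 = 0.04176 hr⁻¹
f_n = 1 − e^(−nkτ) = 1 − e^(−3 × 0.04176 × 21.0) = 1 − e^(−2.631) = 1 − 0.07203 ≈ 0.928

0.928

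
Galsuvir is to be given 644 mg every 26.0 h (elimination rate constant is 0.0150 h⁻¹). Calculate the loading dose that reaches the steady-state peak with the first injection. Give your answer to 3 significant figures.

1990 mg

Accumulation ratio R = 1 / (1 − e^(−kτ)) = 1 / (1 − e^(−0.01500×26.0)) = 1 / (1 − 0.6771) = 3.097
Loading dose = maintenance dose × R = 644 × 3.097 ≈ 1990 mg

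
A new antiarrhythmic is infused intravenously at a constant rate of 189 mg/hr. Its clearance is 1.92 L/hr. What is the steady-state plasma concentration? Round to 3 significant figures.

98.4 µg/mL

Css = infusion rate / CL = 189 / 1.92 ≈ 98.4 µg/mL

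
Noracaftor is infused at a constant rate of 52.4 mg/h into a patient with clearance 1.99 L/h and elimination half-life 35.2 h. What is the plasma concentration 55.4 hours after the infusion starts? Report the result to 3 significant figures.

Css = rate / CL = 52.4 / 1.99 = 26.33 mg/L
k = ln 2 / 35.2 = 0.01969 h⁻¹
C(t) = Css (1 − e^(−kt)) = 26.33 × (1 − e^(−1.091)) = 26.33 × 0.6641 ≈ 17.5 mg/L

17.5 mg/L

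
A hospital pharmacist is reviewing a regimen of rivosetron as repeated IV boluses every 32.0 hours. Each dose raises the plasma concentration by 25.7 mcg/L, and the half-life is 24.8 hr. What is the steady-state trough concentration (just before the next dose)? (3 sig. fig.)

k = ln 2 / 24.8 = 0.02795 hr⁻¹
Fraction remaining after one interval: e^(−kτ) = e^(−0.02795 × 32.0) = 0.4089
R = 1 / (1 − 0.4089) = 1.692
Css,max = 25.7 × 1.692 = 43.48 mcg/L
Css,min = Css,max × e^(−kτ) = 43.48 × 0.4089 ≈ 17.8 mcg/L

17.8 mcg/L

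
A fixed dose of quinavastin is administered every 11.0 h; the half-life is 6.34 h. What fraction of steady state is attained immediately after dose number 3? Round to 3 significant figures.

k = ln 2 / 6.34 = 0.1093 h⁻¹
f_n = 1 − e^(−nkτ) = 1 − e^(−3 × 0.1093 × 11.0) = 1 − e^(−3.608) = 1 − 0.02711 ≈ 0.973

0.973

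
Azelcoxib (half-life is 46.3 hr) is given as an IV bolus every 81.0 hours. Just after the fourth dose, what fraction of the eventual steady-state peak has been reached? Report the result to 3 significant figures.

0.992

k = ln 2 / 46.3 = 0.01497 hr⁻¹
f_n = 1 − e^(−nkτ) = 1 − e^(−4 × 0.01497 × 81.0) = 1 − e^(−4.851) = 1 − 0.007824 ≈ 0.992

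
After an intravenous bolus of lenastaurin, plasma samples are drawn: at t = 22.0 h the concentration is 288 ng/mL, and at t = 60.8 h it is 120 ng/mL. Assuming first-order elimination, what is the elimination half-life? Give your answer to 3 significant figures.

30.7 hours

k = ln(C₁/C₂) / (t₂ − t₁) = ln(288/120) / (60.8 − 22.0)
  = 0.8755 / 38.80 = 0.02256 h⁻¹
t½ = ln 2 / k = ln 2 / 0.02256 ≈ 30.7 hours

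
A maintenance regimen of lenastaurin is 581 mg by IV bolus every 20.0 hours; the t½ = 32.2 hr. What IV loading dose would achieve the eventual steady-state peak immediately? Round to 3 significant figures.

k = ln 2 / 32.2 = 0.02153 hr⁻¹
Accumulation ratio R = 1 / (1 − e^(−kτ)) = 1 / (1 − e^(−0.02153×20.0)) = 1 / (1 − 0.6502) = 2.859
Loading dose = maintenance dose × R = 581 × 2.859 ≈ 1660 mg

1660 mg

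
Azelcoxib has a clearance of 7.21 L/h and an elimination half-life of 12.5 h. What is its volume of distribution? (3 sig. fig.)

130 L

k = ln 2 / t½ = ln 2 / 12.5 = 0.05545 h⁻¹
V = CL / k = 7.21 / 0.05545 ≈ 130 L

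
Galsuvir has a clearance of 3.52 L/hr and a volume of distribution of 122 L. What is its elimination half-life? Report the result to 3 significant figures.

24.0 hours

k = CL / V = 3.52 / 122 = 0.02885 hr⁻¹
t½ = ln 2 / k = ln 2 / 0.02885 ≈ 24.0 hours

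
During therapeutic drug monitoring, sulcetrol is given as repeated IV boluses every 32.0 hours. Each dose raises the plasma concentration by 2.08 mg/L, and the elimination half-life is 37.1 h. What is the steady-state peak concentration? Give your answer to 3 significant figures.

k = ln 2 / 37.1 = 0.01868 h⁻¹
Fraction remaining after one interval: e^(−kτ) = e^(−0.01868 × 32.0) = 0.5500
R = 1 / (1 − 0.5500) = 2.222
Css,max = 2.08 × 2.222 ≈ 4.62 mg/L

4.62 mg/L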